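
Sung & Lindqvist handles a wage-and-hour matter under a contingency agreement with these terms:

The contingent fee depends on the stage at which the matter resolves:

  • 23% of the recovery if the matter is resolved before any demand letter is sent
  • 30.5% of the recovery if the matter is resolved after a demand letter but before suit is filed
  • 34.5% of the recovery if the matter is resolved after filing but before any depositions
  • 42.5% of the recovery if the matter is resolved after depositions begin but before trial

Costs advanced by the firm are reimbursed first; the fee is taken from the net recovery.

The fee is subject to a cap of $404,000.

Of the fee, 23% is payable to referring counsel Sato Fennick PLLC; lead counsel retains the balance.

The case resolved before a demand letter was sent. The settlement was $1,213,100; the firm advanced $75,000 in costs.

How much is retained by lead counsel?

$201,557.51

Fee base (net of costs): $1,213,100 − $75,000 = $1,138,100
The matter resolved before a demand letter was sent, so the 23% rate applies.
$1,138,100 × 23% = $261,763.00
$261,763.00 is under the $404,000 cap.
Referral share: 23% of $261,763.00 = $60,205.49; lead counsel retains $261,763.00 − $60,205.49 = $201,557.51.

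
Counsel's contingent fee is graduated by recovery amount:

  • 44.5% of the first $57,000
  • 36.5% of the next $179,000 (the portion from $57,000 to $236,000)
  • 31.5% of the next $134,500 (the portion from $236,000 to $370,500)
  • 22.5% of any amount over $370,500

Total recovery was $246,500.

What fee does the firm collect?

First $57,000 at 44.5% = $25,365.00
Next $179,000 at 36.5% = $65,335.00
Remaining $10,500 at 31.5% = $3,307.50
Fee: $25,365.00 + $65,335.00 + $3,307.50 = $94,007.50

$94,007.50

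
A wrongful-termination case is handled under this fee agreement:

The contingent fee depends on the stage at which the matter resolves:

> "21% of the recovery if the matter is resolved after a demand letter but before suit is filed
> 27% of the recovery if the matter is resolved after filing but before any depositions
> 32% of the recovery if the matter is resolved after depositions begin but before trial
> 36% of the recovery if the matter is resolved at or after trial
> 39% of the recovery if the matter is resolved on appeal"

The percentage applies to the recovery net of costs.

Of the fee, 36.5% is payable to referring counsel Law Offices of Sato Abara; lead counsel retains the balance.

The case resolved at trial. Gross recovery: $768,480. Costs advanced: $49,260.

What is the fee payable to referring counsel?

Fee base (net of costs): $768,480 − $49,260 = $719,220
The matter resolved at trial, so the 36% rate applies.
$719,220 × 36% = $258,919.20
Referral share: 36.5% of $258,919.20 = $94,505.51; lead counsel retains $258,919.20 − $94,505.51 = $164,413.69.

$94,505.51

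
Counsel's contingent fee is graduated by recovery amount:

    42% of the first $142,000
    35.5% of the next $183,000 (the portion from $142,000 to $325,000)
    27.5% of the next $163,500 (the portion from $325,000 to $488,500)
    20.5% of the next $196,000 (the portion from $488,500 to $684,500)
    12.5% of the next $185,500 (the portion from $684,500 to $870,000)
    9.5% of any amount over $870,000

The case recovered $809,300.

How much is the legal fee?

$225,347.50

First $142,000 at 42% = $59,640.00
Next $183,000 at 35.5% = $64,965.00
Next $163,500 at 27.5% = $44,962.50
Next $196,000 at 20.5% = $40,180.00
Remaining $124,800 at 12.5% = $15,600.00
Fee: $59,640.00 + $64,965.00 + $44,962.50 + $40,180.00 + $15,600.00 = $225,347.50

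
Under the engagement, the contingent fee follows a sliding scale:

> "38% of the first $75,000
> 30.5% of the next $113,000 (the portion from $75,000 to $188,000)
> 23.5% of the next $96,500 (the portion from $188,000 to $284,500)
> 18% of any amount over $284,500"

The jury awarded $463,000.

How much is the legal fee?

First $75,000 at 38% = $28,500.00
Next $113,000 at 30.5% = $34,465.00
Next $96,500 at 23.5% = $22,677.50
Remaining $178,500 at 18% = $32,130.00
Fee: $28,500.00 + $34,465.00 + $22,677.50 + $32,130.00 = $117,772.50

$117,772.50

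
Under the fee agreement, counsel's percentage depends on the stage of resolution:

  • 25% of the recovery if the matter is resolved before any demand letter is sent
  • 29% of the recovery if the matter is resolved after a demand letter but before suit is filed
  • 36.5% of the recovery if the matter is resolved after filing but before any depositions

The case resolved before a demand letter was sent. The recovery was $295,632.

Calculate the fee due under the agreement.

$73,908.00

The matter resolved before a demand letter was sent, so the 25% rate applies.
$295,632 × 25% = $73,908.00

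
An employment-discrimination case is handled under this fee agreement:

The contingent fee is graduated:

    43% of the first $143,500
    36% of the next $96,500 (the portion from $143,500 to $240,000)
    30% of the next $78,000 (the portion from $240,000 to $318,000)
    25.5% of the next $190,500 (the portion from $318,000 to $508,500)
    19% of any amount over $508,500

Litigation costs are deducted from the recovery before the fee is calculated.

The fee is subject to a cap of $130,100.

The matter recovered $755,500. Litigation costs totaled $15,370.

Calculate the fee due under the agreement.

$130,100.00

Fee base (net of costs): $755,500 − $15,370 = $740,130
First $143,500 at 43% = $61,705.00
Next $96,500 at 36% = $34,740.00
Next $78,000 at 30% = $23,400.00
Next $190,500 at 25.5% = $48,577.50
Remaining $231,630 at 19% = $44,009.70
Fee: $61,705.00 + $34,740.00 + $23,400.00 + $48,577.50 + $44,009.70 = $212,432.20
$212,432.20 exceeds the $130,100 cap, so the fee is capped at $130,100.00.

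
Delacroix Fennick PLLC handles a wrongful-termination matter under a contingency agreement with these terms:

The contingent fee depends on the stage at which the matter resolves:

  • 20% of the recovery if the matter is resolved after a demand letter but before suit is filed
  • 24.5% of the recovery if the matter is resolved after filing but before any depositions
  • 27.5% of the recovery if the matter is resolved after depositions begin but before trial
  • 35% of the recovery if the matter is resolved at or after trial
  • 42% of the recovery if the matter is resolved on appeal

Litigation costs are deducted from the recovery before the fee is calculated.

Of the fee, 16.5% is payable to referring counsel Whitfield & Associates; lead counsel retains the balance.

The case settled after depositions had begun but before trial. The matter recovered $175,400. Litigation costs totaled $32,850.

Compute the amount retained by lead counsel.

$32,733.04

Fee base (net of costs): $175,400 − $32,850 = $142,550
The matter settled after depositions had begun but before trial, so the 27.5% rate applies.
$142,550 × 27.5% = $39,201.25
Referral share: 16.5% of $39,201.25 = $6,468.21; lead counsel retains $39,201.25 − $6,468.21 = $32,733.04.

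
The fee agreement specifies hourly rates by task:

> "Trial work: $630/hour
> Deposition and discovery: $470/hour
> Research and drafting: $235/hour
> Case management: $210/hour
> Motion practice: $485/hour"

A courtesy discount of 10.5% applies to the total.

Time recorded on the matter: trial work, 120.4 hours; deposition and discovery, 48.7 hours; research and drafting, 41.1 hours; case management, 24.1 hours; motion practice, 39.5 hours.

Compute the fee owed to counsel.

$118,693.11

Trial work: 120.4 × $630 = $75,852.00
Deposition and discovery: 48.7 × $470 = $22,889.00
Research and drafting: 41.1 × $235 = $9,658.50
Case management: 24.1 × $210 = $5,061.00
Motion practice: 39.5 × $485 = $19,157.50
Subtotal: $132,618.00
Less 10.5% discount: −$13,924.89
Total: $132,618.00 − $13,924.89 = $118,693.11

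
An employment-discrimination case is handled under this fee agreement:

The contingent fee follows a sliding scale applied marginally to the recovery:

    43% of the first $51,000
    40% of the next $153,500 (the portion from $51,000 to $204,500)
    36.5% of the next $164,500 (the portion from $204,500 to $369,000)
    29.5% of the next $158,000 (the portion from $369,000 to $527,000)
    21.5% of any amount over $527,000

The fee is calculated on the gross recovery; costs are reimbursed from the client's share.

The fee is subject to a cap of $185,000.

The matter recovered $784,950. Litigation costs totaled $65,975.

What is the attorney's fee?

$185,000.00

Fee base is the gross recovery, $784,950; costs are reimbursed separately.
First $51,000 at 43% = $21,930.00
Next $153,500 at 40% = $61,400.00
Next $164,500 at 36.5% = $60,042.50
Next $158,000 at 29.5% = $46,610.00
Remaining $257,950 at 21.5% = $55,459.25
Fee: $21,930.00 + $61,400.00 + $60,042.50 + $46,610.00 + $55,459.25 = $245,441.75
$245,441.75 exceeds the $185,000 cap, so the fee is capped at $185,000.00.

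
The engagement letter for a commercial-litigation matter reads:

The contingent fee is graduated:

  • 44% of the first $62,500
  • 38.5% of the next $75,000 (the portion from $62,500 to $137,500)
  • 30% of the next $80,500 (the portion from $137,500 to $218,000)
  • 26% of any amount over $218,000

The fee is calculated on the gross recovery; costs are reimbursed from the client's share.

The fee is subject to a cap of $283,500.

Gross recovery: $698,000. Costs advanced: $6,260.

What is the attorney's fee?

$205,325.00

Fee base is the gross recovery, $698,000; costs are reimbursed separately.
First $62,500 at 44% = $27,500.00
Next $75,000 at 38.5% = $28,875.00
Next $80,500 at 30% = $24,150.00
Remaining $480,000 at 26% = $124,800.00
Fee: $27,500.00 + $28,875.00 + $24,150.00 + $124,800.00 = $205,325.00
$205,325.00 is under the $283,500 cap.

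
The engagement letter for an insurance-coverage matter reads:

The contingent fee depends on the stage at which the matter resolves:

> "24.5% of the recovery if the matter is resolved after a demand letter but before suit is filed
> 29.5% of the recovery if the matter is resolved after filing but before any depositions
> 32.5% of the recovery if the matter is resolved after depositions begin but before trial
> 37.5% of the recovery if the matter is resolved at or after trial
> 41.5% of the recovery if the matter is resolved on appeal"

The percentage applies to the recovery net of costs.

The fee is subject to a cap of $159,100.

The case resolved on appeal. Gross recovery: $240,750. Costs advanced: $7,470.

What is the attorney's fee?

Fee base (net of costs): $240,750 − $7,470 = $233,280
The matter resolved on appeal, so the 41.5% rate applies.
$233,280 × 41.5% = $96,811.20
$96,811.20 is under the $159,100 cap.

$96,811.20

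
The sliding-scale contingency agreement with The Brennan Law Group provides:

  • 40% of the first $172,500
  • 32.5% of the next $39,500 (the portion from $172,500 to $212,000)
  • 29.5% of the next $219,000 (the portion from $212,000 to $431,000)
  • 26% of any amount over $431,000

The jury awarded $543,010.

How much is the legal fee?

$175,565.10

First $172,500 at 40% = $69,000.00
Next $39,500 at 32.5% = $12,837.50
Next $219,000 at 29.5% = $64,605.00
Remaining $112,010 at 26% = $29,122.60
Fee: $69,000.00 + $12,837.50 + $64,605.00 + $29,122.60 = $175,565.10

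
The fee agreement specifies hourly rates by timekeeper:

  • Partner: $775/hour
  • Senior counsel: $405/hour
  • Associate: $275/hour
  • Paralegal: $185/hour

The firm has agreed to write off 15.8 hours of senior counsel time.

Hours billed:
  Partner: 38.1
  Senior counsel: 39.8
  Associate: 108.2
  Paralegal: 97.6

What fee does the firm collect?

$87,058.50

Partner: 38.1 × $775 = $29,527.50
Senior counsel: 39.8 × $405 = $16,119.00
Associate: 108.2 × $275 = $29,755.00
Paralegal: 97.6 × $185 = $18,056.00
Subtotal: $93,457.50
Write-off: 15.8 × $405 = $6,399.00
Total: $93,457.50 − $6,399.00 = $87,058.50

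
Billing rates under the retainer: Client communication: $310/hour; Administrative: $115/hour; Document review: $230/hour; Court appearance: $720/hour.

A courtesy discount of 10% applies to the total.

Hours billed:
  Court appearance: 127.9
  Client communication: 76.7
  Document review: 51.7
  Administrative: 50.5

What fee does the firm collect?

Client communication: 76.7 × $310 = $23,777.00
Administrative: 50.5 × $115 = $5,807.50
Document review: 51.7 × $230 = $11,891.00
Court appearance: 127.9 × $720 = $92,088.00
Subtotal: $133,563.50
Less 10% discount: −$13,356.35
Total: $133,563.50 − $13,356.35 = $120,207.15

$120,207.15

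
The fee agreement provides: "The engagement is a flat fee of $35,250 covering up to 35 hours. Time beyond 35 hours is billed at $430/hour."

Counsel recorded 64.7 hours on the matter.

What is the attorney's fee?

$48,021.00

Flat fee: $35,250.00
Excess hours: 64.7 − 35 = 29.7
Overrun: 29.7 × $430 = $12,771.00
Total: $35,250.00 + $12,771.00 = $48,021.00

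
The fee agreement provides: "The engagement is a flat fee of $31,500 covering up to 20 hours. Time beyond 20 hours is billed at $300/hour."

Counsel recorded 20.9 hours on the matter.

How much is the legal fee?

Flat fee: $31,500.00
Excess hours: 20.9 − 20 = 0.9
Overrun: 0.9 × $300 = $270.00
Total: $31,500.00 + $270.00 = $31,770.00

$31,770.00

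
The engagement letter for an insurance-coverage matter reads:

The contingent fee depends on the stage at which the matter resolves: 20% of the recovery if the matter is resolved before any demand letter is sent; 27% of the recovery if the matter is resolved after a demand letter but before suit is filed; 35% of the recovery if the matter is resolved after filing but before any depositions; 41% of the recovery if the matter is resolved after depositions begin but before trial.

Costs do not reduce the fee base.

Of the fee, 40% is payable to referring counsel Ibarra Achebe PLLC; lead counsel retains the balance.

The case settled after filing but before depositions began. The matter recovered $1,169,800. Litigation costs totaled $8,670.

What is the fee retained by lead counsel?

Fee base is the gross recovery, $1,169,800; costs are reimbursed separately.
The matter settled after filing but before depositions began, so the 35% rate applies.
$1,169,800 × 35% = $409,430.00
Referral share: 40% of $409,430.00 = $163,772.00; lead counsel retains $409,430.00 − $163,772.00 = $245,658.00.

$245,658.00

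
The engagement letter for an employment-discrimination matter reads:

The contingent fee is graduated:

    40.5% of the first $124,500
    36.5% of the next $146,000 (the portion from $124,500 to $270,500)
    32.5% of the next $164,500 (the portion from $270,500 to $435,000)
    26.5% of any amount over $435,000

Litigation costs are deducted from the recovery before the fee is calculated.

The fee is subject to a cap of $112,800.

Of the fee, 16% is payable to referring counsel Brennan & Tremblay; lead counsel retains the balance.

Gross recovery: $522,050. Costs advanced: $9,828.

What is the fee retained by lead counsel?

Fee base (net of costs): $522,050 − $9,828 = $512,222
First $124,500 at 40.5% = $50,422.50
Next $146,000 at 36.5% = $53,290.00
Next $164,500 at 32.5% = $53,462.50
Remaining $77,222 at 26.5% = $20,463.83
Fee: $50,422.50 + $53,290.00 + $53,462.50 + $20,463.83 = $177,638.83
$177,638.83 exceeds the $112,800 cap, so the fee is capped at $112,800.00.
Referral share: 16% of $112,800.00 = $18,048.00; lead counsel retains $112,800.00 − $18,048.00 = $94,752.00.

$94,752.00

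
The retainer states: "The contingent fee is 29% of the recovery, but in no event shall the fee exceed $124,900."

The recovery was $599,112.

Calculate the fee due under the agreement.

$124,900.00

29% of $599,112 = $173,742.48
That exceeds the $124,900 cap, so the fee is capped at $124,900.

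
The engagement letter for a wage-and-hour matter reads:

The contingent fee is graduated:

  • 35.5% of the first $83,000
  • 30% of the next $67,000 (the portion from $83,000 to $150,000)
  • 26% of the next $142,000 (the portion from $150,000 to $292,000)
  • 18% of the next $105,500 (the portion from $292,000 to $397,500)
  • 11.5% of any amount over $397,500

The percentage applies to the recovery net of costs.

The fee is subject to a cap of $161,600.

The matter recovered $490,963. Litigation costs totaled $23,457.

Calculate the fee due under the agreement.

Fee base (net of costs): $490,963 − $23,457 = $467,506
First $83,000 at 35.5% = $29,465.00
Next $67,000 at 30% = $20,100.00
Next $142,000 at 26% = $36,920.00
Next $105,500 at 18% = $18,990.00
Remaining $70,006 at 11.5% = $8,050.69
Fee: $29,465.00 + $20,100.00 + $36,920.00 + $18,990.00 + $8,050.69 = $113,525.69
$113,525.69 is under the $161,600 cap.

$113,525.69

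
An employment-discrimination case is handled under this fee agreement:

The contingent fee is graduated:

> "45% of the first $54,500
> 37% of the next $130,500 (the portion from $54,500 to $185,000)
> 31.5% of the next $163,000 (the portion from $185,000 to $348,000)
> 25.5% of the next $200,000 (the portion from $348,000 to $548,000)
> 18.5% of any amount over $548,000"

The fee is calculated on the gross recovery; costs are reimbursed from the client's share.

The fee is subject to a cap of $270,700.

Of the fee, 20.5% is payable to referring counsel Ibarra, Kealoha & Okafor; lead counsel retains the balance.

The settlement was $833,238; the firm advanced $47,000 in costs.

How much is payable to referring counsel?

Fee base is the gross recovery, $833,238; costs are reimbursed separately.
First $54,500 at 45% = $24,525.00
Next $130,500 at 37% = $48,285.00
Next $163,000 at 31.5% = $51,345.00
Next $200,000 at 25.5% = $51,000.00
Remaining $285,238 at 18.5% = $52,769.03
Fee: $24,525.00 + $48,285.00 + $51,345.00 + $51,000.00 + $52,769.03 = $227,924.03
$227,924.03 is under the $270,700 cap.
Referral share: 20.5% of $227,924.03 = $46,724.43; lead counsel retains $227,924.03 − $46,724.43 = $181,199.60.

$46,724.43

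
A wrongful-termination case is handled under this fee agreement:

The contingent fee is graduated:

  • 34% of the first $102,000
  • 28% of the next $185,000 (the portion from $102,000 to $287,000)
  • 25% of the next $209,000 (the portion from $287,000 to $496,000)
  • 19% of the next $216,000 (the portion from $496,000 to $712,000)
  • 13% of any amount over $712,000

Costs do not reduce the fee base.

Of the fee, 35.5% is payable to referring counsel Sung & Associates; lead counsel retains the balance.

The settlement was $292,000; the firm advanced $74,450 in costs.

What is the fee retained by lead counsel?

$56,585.85

Fee base is the gross recovery, $292,000; costs are reimbursed separately.
First $102,000 at 34% = $34,680.00
Next $185,000 at 28% = $51,800.00
Remaining $5,000 at 25% = $1,250.00
Fee: $34,680.00 + $51,800.00 + $1,250.00 = $87,730.00
Referral share: 35.5% of $87,730.00 = $31,144.15; lead counsel retains $87,730.00 − $31,144.15 = $56,585.85.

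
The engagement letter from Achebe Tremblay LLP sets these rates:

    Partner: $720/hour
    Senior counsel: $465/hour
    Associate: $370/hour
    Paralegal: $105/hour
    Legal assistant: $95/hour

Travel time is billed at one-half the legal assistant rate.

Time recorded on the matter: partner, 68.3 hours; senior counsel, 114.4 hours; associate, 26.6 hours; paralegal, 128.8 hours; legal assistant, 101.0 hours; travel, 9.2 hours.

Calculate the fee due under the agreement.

$135,770.00

Partner: 68.3 × $720 = $49,176.00
Senior counsel: 114.4 × $465 = $53,196.00
Associate: 26.6 × $370 = $9,842.00
Paralegal: 128.8 × $105 = $13,524.00
Legal assistant: 101.0 × $95 = $9,595.00
Subtotal: $49,176.00 + $53,196.00 + $9,842.00 + $13,524.00 + $9,595.00 = $135,333.00
Travel: 9.2 × ($95 ÷ 2) = 9.2 × $47.50 = $437.00
Total: $135,333.00 + $437.00 = $135,770.00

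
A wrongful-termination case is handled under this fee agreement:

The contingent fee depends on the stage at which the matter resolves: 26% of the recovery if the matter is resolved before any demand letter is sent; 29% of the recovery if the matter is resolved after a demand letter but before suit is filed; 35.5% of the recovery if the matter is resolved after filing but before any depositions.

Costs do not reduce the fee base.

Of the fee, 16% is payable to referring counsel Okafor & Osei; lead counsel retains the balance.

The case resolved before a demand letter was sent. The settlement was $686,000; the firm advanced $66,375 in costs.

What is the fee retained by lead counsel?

Fee base is the gross recovery, $686,000; costs are reimbursed separately.
The matter resolved before a demand letter was sent, so the 26% rate applies.
$686,000 × 26% = $178,360.00
Referral share: 16% of $178,360.00 = $28,537.60; lead counsel retains $178,360.00 − $28,537.60 = $149,822.40.

$149,822.40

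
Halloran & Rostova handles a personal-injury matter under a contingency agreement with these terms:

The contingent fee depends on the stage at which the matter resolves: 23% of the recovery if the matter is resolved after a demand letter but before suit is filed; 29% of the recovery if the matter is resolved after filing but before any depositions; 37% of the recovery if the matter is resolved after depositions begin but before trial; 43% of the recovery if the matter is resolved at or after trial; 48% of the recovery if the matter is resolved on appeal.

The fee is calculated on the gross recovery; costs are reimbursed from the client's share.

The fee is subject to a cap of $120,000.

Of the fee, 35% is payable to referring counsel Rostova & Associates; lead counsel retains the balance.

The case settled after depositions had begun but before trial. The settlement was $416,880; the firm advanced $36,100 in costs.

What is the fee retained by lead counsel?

Fee base is the gross recovery, $416,880; costs are reimbursed separately.
The matter settled after depositions had begun but before trial, so the 37% rate applies.
$416,880 × 37% = $154,245.60
$154,245.60 exceeds the $120,000 cap, so the fee is capped at $120,000.00.
Referral share: 35% of $120,000.00 = $42,000.00; lead counsel retains $120,000.00 − $42,000.00 = $78,000.00.

$78,000.00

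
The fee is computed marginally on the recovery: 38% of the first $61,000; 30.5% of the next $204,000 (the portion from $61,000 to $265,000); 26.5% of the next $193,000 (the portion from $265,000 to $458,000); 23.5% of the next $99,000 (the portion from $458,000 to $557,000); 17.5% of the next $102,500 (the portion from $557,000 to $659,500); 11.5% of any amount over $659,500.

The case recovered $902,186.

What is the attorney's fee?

$205,656.39

First $61,000 at 38% = $23,180.00
Next $204,000 at 30.5% = $62,220.00
Next $193,000 at 26.5% = $51,145.00
Next $99,000 at 23.5% = $23,265.00
Next $102,500 at 17.5% = $17,937.50
Remaining $242,686 at 11.5% = $27,908.89
Fee: $23,180.00 + $62,220.00 + $51,145.00 + $23,265.00 + $17,937.50 + $27,908.89 = $205,656.39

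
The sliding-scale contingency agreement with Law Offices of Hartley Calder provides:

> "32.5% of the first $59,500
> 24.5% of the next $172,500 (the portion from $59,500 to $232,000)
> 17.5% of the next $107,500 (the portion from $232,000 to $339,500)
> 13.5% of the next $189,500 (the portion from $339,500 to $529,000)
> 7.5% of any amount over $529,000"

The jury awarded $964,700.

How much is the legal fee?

First $59,500 at 32.5% = $19,337.50
Next $172,500 at 24.5% = $42,262.50
Next $107,500 at 17.5% = $18,812.50
Next $189,500 at 13.5% = $25,582.50
Remaining $435,700 at 7.5% = $32,677.50
Fee: $19,337.50 + $42,262.50 + $18,812.50 + $25,582.50 + $32,677.50 = $138,672.50

$138,672.50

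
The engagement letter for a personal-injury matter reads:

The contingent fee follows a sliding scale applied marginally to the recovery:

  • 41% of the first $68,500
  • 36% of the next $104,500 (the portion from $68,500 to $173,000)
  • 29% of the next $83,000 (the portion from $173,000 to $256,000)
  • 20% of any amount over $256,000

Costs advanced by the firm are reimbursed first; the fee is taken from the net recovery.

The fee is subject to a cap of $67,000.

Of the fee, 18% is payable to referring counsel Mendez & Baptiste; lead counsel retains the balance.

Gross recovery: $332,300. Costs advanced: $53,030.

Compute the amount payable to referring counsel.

Fee base (net of costs): $332,300 − $53,030 = $279,270
First $68,500 at 41% = $28,085.00
Next $104,500 at 36% = $37,620.00
Next $83,000 at 29% = $24,070.00
Remaining $23,270 at 20% = $4,654.00
Fee: $28,085.00 + $37,620.00 + $24,070.00 + $4,654.00 = $94,429.00
$94,429.00 exceeds the $67,000 cap, so the fee is capped at $67,000.00.
Referral share: 18% of $67,000.00 = $12,060.00; lead counsel retains $67,000.00 − $12,060.00 = $54,940.00.

$12,060.00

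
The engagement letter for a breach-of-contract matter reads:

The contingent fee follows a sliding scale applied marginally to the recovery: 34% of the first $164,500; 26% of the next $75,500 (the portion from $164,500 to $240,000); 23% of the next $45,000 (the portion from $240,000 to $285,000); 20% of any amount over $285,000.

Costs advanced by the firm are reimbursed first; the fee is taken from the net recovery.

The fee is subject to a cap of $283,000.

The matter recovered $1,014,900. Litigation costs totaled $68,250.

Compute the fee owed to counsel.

Fee base (net of costs): $1,014,900 − $68,250 = $946,650
First $164,500 at 34% = $55,930.00
Next $75,500 at 26% = $19,630.00
Next $45,000 at 23% = $10,350.00
Remaining $661,650 at 20% = $132,330.00
Fee: $55,930.00 + $19,630.00 + $10,350.00 + $132,330.00 = $218,240.00
$218,240.00 is under the $283,000 cap.

$218,240.00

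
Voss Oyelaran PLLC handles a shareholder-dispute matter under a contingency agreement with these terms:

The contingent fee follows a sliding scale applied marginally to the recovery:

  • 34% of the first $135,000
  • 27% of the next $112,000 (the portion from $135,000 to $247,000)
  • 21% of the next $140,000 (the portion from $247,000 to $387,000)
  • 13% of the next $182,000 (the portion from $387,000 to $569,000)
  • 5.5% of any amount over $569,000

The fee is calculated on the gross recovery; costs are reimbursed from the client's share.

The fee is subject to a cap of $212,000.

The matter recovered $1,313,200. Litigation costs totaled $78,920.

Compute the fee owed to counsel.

Fee base is the gross recovery, $1,313,200; costs are reimbursed separately.
First $135,000 at 34% = $45,900.00
Next $112,000 at 27% = $30,240.00
Next $140,000 at 21% = $29,400.00
Next $182,000 at 13% = $23,660.00
Remaining $744,200 at 5.5% = $40,931.00
Fee: $45,900.00 + $30,240.00 + $29,400.00 + $23,660.00 + $40,931.00 = $170,131.00
$170,131.00 is under the $212,000 cap.

$170,131.00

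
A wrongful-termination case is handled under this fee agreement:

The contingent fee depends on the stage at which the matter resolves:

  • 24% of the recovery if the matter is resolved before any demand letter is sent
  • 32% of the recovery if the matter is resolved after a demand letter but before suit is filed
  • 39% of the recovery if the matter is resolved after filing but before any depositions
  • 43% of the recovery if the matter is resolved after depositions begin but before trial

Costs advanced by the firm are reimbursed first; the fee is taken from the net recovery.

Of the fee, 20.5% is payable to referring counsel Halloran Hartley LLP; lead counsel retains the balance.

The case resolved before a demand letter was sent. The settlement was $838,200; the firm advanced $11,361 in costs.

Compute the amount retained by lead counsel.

Fee base (net of costs): $838,200 − $11,361 = $826,839
The matter resolved before a demand letter was sent, so the 24% rate applies.
$826,839 × 24% = $198,441.36
Referral share: 20.5% of $198,441.36 = $40,680.48; lead counsel retains $198,441.36 − $40,680.48 = $157,760.88.

$157,760.88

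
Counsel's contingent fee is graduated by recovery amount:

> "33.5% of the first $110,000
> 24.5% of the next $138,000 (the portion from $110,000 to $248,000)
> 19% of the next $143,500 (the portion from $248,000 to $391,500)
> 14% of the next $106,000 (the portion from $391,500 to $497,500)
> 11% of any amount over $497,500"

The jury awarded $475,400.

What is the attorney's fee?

$109,671.00

First $110,000 at 33.5% = $36,850.00
Next $138,000 at 24.5% = $33,810.00
Next $143,500 at 19% = $27,265.00
Remaining $83,900 at 14% = $11,746.00
Fee: $36,850.00 + $33,810.00 + $27,265.00 + $11,746.00 = $109,671.00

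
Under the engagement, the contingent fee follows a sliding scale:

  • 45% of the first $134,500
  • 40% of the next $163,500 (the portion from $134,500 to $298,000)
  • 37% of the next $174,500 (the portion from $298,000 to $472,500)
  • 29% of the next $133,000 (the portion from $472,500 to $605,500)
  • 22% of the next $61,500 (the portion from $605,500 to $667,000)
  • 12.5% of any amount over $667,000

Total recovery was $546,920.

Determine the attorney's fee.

First $134,500 at 45% = $60,525.00
Next $163,500 at 40% = $65,400.00
Next $174,500 at 37% = $64,565.00
Remaining $74,420 at 29% = $21,581.80
Fee: $60,525.00 + $65,400.00 + $64,565.00 + $21,581.80 = $212,071.80

$212,071.80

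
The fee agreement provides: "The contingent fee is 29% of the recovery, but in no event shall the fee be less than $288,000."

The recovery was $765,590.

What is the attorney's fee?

29% of $765,590 = $222,021.10
That is below the $288,000 minimum, so the minimum applies.

$288,000.00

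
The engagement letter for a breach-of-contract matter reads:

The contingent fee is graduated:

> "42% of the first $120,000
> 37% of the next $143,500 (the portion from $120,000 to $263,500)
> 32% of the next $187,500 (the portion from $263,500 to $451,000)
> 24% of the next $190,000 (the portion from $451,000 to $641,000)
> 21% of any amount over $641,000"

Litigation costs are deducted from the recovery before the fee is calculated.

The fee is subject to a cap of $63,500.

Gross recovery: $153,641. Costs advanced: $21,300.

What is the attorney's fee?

$54,966.17

Fee base (net of costs): $153,641 − $21,300 = $132,341
First $120,000 at 42% = $50,400.00
Remaining $12,341 at 37% = $4,566.17
Fee: $50,400.00 + $4,566.17 = $54,966.17
$54,966.17 is under the $63,500 cap.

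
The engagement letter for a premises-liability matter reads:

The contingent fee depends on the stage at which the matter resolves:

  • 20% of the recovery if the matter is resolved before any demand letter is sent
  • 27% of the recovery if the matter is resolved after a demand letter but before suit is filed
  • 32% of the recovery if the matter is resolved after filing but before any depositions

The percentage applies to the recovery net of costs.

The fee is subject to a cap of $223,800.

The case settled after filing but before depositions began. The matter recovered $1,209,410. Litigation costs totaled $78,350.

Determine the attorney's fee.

$223,800.00

Fee base (net of costs): $1,209,410 − $78,350 = $1,131,060
The matter settled after filing but before depositions began, so the 32% rate applies.
$1,131,060 × 32% = $361,939.20
$361,939.20 exceeds the $223,800 cap, so the fee is capped at $223,800.00.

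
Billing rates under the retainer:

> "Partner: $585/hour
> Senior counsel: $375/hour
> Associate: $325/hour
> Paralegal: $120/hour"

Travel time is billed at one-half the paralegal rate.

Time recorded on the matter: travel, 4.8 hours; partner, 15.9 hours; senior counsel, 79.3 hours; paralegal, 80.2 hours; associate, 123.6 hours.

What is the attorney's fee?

Partner: 15.9 × $585 = $9,301.50
Senior counsel: 79.3 × $375 = $29,737.50
Associate: 123.6 × $325 = $40,170.00
Paralegal: 80.2 × $120 = $9,624.00
Subtotal: $9,301.50 + $29,737.50 + $40,170.00 + $9,624.00 = $88,833.00
Travel: 4.8 × ($120 ÷ 2) = 4.8 × $60.00 = $288.00
Total: $88,833.00 + $288.00 = $89,121.00

$89,121.00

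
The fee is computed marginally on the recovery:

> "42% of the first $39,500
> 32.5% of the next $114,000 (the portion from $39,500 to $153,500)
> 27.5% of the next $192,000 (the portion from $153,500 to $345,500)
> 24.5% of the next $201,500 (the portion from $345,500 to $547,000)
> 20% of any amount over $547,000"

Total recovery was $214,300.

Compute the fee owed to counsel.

$70,360.00

First $39,500 at 42% = $16,590.00
Next $114,000 at 32.5% = $37,050.00
Remaining $60,800 at 27.5% = $16,720.00
Fee: $16,590.00 + $37,050.00 + $16,720.00 = $70,360.00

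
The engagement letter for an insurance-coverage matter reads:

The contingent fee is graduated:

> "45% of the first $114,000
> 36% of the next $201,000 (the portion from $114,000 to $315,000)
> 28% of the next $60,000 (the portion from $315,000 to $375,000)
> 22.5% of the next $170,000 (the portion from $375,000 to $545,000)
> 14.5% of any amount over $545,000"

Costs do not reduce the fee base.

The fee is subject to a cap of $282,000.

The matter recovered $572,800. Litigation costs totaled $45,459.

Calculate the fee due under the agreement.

Fee base is the gross recovery, $572,800; costs are reimbursed separately.
First $114,000 at 45% = $51,300.00
Next $201,000 at 36% = $72,360.00
Next $60,000 at 28% = $16,800.00
Next $170,000 at 22.5% = $38,250.00
Remaining $27,800 at 14.5% = $4,031.00
Fee: $51,300.00 + $72,360.00 + $16,800.00 + $38,250.00 + $4,031.00 = $182,741.00
$182,741.00 is under the $282,000 cap.

$182,741.00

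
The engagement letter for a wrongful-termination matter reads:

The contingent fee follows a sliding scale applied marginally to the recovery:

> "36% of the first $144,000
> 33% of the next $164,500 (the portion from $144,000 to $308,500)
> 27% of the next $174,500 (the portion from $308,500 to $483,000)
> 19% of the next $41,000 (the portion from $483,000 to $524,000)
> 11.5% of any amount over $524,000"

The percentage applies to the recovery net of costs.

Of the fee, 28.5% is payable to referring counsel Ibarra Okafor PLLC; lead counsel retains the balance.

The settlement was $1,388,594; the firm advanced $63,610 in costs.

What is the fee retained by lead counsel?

$180,997.36

Fee base (net of costs): $1,388,594 − $63,610 = $1,324,984
First $144,000 at 36% = $51,840.00
Next $164,500 at 33% = $54,285.00
Next $174,500 at 27% = $47,115.00
Next $41,000 at 19% = $7,790.00
Remaining $800,984 at 11.5% = $92,113.16
Fee: $51,840.00 + $54,285.00 + $47,115.00 + $7,790.00 + $92,113.16 = $253,143.16
Referral share: 28.5% of $253,143.16 = $72,145.80; lead counsel retains $253,143.16 − $72,145.80 = $180,997.36.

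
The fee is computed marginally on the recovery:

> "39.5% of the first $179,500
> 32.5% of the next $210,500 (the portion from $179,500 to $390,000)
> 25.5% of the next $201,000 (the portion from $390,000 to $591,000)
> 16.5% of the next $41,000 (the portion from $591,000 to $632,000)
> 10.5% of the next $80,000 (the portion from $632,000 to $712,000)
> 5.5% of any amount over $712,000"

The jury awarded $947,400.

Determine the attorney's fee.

$218,682.00

First $179,500 at 39.5% = $70,902.50
Next $210,500 at 32.5% = $68,412.50
Next $201,000 at 25.5% = $51,255.00
Next $41,000 at 16.5% = $6,765.00
Next $80,000 at 10.5% = $8,400.00
Remaining $235,400 at 5.5% = $12,947.00
Fee: $70,902.50 + $68,412.50 + $51,255.00 + $6,765.00 + $8,400.00 + $12,947.00 = $218,682.00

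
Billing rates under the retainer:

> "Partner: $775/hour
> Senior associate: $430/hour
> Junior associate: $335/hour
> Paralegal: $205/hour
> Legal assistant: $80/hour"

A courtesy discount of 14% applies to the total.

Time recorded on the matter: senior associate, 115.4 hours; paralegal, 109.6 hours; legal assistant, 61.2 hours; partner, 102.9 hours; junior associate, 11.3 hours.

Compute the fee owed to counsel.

$138,046.34

Partner: 102.9 × $775 = $79,747.50
Senior associate: 115.4 × $430 = $49,622.00
Junior associate: 11.3 × $335 = $3,785.50
Paralegal: 109.6 × $205 = $22,468.00
Legal assistant: 61.2 × $80 = $4,896.00
Subtotal: $160,519.00
Less 14% discount: −$22,472.66
Total: $160,519.00 − $22,472.66 = $138,046.34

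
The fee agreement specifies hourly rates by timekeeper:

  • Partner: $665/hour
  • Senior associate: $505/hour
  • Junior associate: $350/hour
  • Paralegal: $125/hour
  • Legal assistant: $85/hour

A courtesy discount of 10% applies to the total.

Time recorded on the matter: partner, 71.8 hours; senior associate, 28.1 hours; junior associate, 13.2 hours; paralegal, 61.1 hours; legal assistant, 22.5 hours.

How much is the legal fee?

Partner: 71.8 × $665 = $47,747.00
Senior associate: 28.1 × $505 = $14,190.50
Junior associate: 13.2 × $350 = $4,620.00
Paralegal: 61.1 × $125 = $7,637.50
Legal assistant: 22.5 × $85 = $1,912.50
Subtotal: $76,107.50
Less 10% discount: −$7,610.75
Total: $76,107.50 − $7,610.75 = $68,496.75

$68,496.75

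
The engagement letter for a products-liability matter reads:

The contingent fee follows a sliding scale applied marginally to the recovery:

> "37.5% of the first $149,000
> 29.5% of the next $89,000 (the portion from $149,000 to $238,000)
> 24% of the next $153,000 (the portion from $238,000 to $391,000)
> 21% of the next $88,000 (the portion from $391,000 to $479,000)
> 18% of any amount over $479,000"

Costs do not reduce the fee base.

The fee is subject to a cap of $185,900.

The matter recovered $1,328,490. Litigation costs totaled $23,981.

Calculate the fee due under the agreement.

$185,900.00

Fee base is the gross recovery, $1,328,490; costs are reimbursed separately.
First $149,000 at 37.5% = $55,875.00
Next $89,000 at 29.5% = $26,255.00
Next $153,000 at 24% = $36,720.00
Next $88,000 at 21% = $18,480.00
Remaining $849,490 at 18% = $152,908.20
Fee: $55,875.00 + $26,255.00 + $36,720.00 + $18,480.00 + $152,908.20 = $290,238.20
$290,238.20 exceeds the $185,900 cap, so the fee is capped at $185,900.00.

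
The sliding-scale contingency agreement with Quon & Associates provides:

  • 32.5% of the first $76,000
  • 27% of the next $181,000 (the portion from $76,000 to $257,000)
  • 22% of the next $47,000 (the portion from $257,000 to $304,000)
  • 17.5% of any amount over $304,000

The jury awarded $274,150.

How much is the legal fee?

First $76,000 at 32.5% = $24,700.00
Next $181,000 at 27% = $48,870.00
Remaining $17,150 at 22% = $3,773.00
Fee: $24,700.00 + $48,870.00 + $3,773.00 = $77,343.00

$77,343.00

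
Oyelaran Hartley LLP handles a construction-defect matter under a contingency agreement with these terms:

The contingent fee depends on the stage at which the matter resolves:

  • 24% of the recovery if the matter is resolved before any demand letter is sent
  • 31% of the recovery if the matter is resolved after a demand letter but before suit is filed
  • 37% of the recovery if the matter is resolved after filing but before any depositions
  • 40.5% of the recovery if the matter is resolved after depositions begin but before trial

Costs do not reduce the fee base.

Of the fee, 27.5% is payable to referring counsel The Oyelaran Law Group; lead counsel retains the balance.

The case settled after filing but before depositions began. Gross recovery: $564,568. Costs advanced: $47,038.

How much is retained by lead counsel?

Fee base is the gross recovery, $564,568; costs are reimbursed separately.
The matter settled after filing but before depositions began, so the 37% rate applies.
$564,568 × 37% = $208,890.16
Referral share: 27.5% of $208,890.16 = $57,444.79; lead counsel retains $208,890.16 − $57,444.79 = $151,445.37.

$151,445.37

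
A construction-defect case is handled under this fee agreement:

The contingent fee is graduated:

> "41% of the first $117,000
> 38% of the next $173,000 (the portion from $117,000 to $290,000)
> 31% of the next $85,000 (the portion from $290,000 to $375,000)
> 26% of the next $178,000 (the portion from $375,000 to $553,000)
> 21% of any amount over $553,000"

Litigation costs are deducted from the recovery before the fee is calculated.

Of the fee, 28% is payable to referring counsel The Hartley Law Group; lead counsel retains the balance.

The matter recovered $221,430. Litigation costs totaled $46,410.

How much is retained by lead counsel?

Fee base (net of costs): $221,430 − $46,410 = $175,020
First $117,000 at 41% = $47,970.00
Remaining $58,020 at 38% = $22,047.60
Fee: $47,970.00 + $22,047.60 = $70,017.60
Referral share: 28% of $70,017.60 = $19,604.93; lead counsel retains $70,017.60 − $19,604.93 = $50,412.67.

$50,412.67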